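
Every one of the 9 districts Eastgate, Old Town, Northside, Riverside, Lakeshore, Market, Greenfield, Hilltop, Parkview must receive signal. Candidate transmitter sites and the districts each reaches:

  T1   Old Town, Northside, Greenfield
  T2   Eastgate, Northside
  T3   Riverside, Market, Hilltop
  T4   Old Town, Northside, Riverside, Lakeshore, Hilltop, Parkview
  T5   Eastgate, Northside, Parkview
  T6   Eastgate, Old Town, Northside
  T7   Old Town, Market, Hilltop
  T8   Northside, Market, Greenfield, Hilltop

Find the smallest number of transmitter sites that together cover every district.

3

T2, T4, T8 together cover {Eastgate, Old Town, Northside, Riverside, Lakeshore, Market, Greenfield, Hilltop, Parkview} — every district.
No 2 of the 8 transmitter sites cover everything (all 28 pairs fall short), so 3 is minimum.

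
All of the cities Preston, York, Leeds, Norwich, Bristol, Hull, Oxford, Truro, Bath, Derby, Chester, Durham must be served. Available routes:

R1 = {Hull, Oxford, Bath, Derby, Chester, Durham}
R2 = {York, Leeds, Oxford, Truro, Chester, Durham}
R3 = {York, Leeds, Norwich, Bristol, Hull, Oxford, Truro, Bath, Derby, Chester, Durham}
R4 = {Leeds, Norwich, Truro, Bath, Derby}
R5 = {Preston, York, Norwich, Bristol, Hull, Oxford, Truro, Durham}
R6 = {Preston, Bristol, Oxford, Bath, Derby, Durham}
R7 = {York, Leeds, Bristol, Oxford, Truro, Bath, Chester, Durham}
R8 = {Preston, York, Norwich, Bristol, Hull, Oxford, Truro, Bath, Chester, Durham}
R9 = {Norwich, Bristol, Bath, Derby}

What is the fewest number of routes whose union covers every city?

R3, R5 together cover {Preston, York, Leeds, Norwich, Bristol, Hull, Oxford, Truro, Bath, Derby, Chester, Durham} — every city.
No single route contains all 12 cities, so 2 is optimal.

2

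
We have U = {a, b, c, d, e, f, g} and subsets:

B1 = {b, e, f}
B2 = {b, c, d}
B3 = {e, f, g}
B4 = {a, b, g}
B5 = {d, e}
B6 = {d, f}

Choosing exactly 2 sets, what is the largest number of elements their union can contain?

6

Choosing B2, B3 covers {b, c, d, e, f, g} — 6 elements.
No choice of 2 sets does better; here a is left uncovered.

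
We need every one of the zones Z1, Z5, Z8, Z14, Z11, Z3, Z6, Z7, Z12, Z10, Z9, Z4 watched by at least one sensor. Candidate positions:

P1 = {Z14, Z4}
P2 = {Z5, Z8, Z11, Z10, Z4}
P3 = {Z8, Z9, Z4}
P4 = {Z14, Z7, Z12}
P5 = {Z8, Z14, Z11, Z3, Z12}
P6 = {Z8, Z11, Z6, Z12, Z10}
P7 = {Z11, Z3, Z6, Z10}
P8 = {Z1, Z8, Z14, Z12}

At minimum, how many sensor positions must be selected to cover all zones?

P2, P3, P4, P7, P8 together cover {Z1, Z5, Z8, Z14, Z11, Z3, Z6, Z7, Z12, Z10, Z9, Z4} — every zone.
No 4 of the 8 sensor positions cover everything (all 70 size-4 selections fall short), so 5 is minimum.

5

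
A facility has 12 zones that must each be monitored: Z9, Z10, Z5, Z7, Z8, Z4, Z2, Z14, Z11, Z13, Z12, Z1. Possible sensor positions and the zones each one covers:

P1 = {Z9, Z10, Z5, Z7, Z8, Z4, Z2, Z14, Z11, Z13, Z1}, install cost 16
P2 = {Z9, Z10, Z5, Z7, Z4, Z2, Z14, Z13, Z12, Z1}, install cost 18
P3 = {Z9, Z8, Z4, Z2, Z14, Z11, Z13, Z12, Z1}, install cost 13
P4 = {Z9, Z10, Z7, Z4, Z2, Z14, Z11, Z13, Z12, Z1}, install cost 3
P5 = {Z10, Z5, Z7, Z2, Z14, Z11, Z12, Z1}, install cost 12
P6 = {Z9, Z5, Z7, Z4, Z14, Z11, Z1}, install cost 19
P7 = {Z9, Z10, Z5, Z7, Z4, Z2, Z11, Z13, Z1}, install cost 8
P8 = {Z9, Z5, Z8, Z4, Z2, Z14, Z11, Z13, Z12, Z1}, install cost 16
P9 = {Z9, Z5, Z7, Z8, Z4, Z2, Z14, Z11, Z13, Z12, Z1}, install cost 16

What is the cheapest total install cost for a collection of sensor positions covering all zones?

P1, P4 cover every zone at install cost 16 + 3 = 19.
Any cover uses at least 2 sensor positions; among all covering selections none totals below 19.

19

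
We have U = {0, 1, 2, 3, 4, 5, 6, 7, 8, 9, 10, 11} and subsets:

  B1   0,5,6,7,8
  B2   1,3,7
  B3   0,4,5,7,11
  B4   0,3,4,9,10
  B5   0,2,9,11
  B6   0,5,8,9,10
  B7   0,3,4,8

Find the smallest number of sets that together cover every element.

4

B1, B2, B4, B5 together cover {0, 1, 2, 3, 4, 5, 6, 7, 8, 9, 10, 11} — every element.
No 3 of the 7 sets cover everything (all 35 triples fall short), so 4 is minimum.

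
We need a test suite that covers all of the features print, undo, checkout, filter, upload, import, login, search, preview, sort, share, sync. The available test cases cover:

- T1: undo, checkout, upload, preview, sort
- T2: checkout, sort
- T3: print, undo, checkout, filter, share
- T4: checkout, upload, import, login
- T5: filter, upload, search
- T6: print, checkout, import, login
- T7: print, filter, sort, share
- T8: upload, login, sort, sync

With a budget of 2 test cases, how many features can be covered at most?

Choosing T3, T8 covers {print, undo, checkout, filter, upload, login, sort, share, sync} — 9 features.
No choice of 2 test cases does better; here import, search, preview are left uncovered.

9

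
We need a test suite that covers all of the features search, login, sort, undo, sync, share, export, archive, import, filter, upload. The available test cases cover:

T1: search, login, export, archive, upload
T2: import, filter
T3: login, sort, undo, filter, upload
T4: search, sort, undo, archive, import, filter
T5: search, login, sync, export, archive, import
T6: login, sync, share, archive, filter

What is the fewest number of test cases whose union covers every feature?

T1, T4, T6 together cover {search, login, sort, undo, sync, share, export, archive, import, filter, upload} — every feature.
No 2 of the 6 test cases cover everything (all 15 pairs fall short), so 3 is minimum.

3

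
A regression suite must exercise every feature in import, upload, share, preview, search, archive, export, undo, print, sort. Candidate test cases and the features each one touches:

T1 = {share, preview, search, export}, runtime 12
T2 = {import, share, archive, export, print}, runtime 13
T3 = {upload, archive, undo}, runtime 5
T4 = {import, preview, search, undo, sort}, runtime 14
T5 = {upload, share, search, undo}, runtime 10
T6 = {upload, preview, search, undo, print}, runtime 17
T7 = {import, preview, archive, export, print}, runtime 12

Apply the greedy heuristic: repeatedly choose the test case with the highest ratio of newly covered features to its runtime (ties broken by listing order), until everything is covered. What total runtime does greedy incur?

43

Pick 1: T3 adds 3 new (upload, archive, undo) at runtime 5 (ratio 3/5).
Pick 2: T1 adds 4 new (share, preview, search, export) at runtime 12 (ratio 4/12).
Pick 3: T7 adds 2 new (import, print) at runtime 12 (ratio 2/12).
Pick 4: T4 adds 1 new (sort) at runtime 14 (ratio 1/14).
Greedy total runtime: 5 + 12 + 12 + 14 = 43. (The true optimum is 32, so greedy overshoots here.)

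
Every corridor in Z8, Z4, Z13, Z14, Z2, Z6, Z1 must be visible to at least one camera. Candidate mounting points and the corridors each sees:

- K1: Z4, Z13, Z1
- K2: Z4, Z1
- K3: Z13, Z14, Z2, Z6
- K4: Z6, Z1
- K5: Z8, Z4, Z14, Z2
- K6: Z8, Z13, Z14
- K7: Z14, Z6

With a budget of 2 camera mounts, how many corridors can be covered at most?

6

Choosing K1, K3 covers {Z4, Z13, Z14, Z2, Z6, Z1} — 6 corridors.
No choice of 2 camera mounts does better; here Z8 is left uncovered.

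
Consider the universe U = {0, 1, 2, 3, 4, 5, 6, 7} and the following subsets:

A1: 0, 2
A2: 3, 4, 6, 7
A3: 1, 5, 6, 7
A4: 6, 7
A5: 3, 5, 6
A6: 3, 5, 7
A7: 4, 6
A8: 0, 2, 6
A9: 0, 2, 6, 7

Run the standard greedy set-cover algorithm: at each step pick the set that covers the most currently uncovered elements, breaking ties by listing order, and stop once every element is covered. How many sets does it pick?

Pick 1: A2 covers 4 new elements (3, 4, 6, 7).
Pick 2: A1 covers 2 new elements (0, 2).
Pick 3: A3 covers 2 new elements (1, 5).
Greedy uses 3 sets.

3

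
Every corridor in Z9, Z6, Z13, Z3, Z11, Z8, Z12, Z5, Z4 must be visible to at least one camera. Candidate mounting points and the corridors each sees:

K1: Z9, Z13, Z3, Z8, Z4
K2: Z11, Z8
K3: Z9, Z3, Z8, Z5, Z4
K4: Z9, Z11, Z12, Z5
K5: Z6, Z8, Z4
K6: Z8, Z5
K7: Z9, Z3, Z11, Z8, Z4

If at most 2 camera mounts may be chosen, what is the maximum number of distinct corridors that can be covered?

8

Choosing K1, K4 covers {Z9, Z13, Z3, Z11, Z8, Z12, Z5, Z4} — 8 corridors.
No choice of 2 camera mounts does better; here Z6 is left uncovered.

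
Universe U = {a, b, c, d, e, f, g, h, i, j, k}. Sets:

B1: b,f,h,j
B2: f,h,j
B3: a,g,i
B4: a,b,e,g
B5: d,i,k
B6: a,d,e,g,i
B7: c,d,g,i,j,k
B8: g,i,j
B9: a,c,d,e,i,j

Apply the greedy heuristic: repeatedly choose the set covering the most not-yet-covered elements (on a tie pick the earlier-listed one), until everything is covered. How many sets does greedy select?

3

Pick 1: B7 covers 6 new elements (c, d, g, i, j, k).
Pick 2: B1 covers 3 new elements (b, f, h).
Pick 3: B4 covers 2 new elements (a, e).
Greedy uses 3 sets.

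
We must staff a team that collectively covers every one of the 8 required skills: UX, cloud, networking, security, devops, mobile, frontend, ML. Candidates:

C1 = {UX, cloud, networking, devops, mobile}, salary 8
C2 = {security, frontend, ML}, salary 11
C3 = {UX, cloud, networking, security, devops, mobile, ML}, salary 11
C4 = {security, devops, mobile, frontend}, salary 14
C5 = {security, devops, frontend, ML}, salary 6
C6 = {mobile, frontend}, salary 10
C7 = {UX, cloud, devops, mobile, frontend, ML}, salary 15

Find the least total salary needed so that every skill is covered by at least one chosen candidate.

C1, C5 cover every skill at salary 8 + 6 = 14.
Any cover uses at least 2 candidates; among all covering selections none totals below 14.

14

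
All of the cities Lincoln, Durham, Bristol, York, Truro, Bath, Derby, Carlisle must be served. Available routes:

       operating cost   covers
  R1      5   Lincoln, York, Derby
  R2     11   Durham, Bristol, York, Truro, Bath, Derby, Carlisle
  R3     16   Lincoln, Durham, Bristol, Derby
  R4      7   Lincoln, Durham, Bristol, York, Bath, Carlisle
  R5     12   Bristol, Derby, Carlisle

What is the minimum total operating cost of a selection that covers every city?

16

R1, R2 cover every city at operating cost 5 + 11 = 16.
Any cover uses at least 2 routes; among all covering selections none totals below 16.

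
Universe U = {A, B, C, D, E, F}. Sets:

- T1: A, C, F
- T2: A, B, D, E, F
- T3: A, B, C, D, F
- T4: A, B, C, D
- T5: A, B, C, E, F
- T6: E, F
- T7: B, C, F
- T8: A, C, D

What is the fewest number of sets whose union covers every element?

T1, T2 together cover {A, B, C, D, E, F} — every element.
No single set contains all 6 elements, so 2 is optimal.

2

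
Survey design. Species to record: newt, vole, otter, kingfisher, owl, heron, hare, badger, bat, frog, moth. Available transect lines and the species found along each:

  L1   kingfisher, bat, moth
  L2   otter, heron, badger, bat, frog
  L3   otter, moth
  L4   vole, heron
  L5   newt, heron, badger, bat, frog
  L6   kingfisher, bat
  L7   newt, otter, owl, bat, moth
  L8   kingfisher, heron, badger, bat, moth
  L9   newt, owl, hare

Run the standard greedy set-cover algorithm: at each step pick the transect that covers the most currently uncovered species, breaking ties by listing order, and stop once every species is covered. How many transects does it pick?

Pick 1: L2 covers 5 new species (otter, heron, badger, bat, frog).
Pick 2: L7 covers 3 new species (newt, owl, moth).
Pick 3: L1 covers 1 new species (kingfisher).
Pick 4: L4 covers 1 new species (vole).
Pick 5: L9 covers 1 new species (hare).
Greedy uses 5 transects. (The true minimum is 4.)

5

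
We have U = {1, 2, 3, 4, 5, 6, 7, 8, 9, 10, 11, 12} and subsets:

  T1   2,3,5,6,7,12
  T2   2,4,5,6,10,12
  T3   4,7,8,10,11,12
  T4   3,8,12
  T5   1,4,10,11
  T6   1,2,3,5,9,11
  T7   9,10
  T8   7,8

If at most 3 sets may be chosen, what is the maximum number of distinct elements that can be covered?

Choosing T1, T3, T6 covers {1, 2, 3, 4, 5, 6, 7, 8, 9, 10, 11, 12} — 12 elements.
That is all 12 elements.

12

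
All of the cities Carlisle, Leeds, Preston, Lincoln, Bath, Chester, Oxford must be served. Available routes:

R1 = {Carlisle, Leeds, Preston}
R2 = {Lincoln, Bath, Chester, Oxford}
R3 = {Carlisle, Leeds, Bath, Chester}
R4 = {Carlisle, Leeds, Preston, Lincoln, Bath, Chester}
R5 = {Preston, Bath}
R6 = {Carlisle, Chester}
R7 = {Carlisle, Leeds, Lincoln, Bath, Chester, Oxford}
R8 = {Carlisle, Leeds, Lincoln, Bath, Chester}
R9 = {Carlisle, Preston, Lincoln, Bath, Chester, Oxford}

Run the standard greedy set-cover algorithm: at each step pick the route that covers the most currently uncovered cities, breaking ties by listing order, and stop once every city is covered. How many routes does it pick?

2

Pick 1: R4 covers 6 new cities (Carlisle, Leeds, Preston, Lincoln, Bath, Chester).
Pick 2: R2 covers 1 new cities (Oxford).
Greedy uses 2 routes.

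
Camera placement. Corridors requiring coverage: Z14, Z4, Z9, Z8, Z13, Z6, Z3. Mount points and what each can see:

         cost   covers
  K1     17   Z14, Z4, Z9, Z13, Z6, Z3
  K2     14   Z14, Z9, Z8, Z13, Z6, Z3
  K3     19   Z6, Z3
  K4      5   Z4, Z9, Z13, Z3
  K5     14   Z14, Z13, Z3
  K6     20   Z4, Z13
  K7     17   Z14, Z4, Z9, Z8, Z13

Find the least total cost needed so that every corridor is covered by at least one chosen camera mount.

19

K2, K4 cover every corridor at cost 14 + 5 = 19.
Any cover uses at least 2 camera mounts; among all covering selections none totals below 19.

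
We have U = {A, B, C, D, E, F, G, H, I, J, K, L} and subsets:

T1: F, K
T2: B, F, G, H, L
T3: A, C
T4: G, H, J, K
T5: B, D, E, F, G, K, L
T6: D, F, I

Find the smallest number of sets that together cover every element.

T3, T4, T5, T6 together cover {A, B, C, D, E, F, G, H, I, J, K, L} — every element.
No 3 of the 6 sets cover everything (all 20 triples fall short), so 4 is minimum.

4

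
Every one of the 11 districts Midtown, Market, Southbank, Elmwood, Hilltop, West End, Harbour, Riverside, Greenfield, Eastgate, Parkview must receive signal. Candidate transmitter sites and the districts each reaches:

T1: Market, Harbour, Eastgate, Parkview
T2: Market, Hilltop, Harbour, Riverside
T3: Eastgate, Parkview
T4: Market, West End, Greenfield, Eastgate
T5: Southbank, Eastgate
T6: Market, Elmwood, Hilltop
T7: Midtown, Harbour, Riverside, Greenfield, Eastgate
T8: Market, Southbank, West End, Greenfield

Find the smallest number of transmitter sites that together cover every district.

T1, T6, T7, T8 together cover {Midtown, Market, Southbank, Elmwood, Hilltop, West End, Harbour, Riverside, Greenfield, Eastgate, Parkview} — every district.
No 3 of the 8 transmitter sites cover everything (all 56 triples fall short), so 4 is minimum.

4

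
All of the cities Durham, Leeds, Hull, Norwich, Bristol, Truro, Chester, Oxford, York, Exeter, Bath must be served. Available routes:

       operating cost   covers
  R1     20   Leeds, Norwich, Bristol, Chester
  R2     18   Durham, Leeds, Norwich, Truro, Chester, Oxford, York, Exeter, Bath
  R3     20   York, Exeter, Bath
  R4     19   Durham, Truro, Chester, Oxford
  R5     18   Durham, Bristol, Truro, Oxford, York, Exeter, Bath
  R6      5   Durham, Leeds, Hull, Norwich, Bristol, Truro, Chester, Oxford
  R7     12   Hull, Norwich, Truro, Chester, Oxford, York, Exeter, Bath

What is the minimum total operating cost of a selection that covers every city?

17

R6, R7 cover every city at operating cost 5 + 12 = 17.
Any cover uses at least 2 routes; among all covering selections none totals below 17.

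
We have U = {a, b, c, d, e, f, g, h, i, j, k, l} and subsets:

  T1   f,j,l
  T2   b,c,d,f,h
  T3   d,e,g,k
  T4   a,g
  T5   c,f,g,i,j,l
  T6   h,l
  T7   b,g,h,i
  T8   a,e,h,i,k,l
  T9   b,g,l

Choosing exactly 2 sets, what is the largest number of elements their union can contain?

Choosing T2, T8 covers {a, b, c, d, e, f, h, i, k, l} — 10 elements.
No choice of 2 sets does better; here g, j are left uncovered.

10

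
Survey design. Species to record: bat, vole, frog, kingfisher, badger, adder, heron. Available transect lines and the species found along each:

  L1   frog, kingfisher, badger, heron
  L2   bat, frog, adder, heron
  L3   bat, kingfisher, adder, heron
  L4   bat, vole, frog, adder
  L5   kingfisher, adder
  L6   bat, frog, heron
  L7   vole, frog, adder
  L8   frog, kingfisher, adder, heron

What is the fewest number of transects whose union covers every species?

L1, L4 together cover {bat, vole, frog, kingfisher, badger, adder, heron} — every species.
No single transect contains all 7 species, so 2 is optimal.

2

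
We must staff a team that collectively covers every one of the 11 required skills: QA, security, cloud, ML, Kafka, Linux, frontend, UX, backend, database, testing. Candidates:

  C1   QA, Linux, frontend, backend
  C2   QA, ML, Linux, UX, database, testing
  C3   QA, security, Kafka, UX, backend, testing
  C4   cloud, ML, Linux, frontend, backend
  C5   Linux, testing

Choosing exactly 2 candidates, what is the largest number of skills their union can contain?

10

Choosing C3, C4 covers {QA, security, cloud, ML, Kafka, Linux, frontend, UX, backend, testing} — 10 skills.
No choice of 2 candidates does better; here database is left uncovered.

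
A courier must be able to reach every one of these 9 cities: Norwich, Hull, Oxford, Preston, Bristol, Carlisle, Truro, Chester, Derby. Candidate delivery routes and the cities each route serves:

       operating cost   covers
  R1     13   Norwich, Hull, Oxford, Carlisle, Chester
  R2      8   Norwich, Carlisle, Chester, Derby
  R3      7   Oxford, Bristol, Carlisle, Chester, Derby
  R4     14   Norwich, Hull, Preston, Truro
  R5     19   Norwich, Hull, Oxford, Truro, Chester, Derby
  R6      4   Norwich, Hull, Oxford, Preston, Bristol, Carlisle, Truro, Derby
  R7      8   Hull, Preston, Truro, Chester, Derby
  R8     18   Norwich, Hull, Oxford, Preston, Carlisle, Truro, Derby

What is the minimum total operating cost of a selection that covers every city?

R3, R6 cover every city at operating cost 7 + 4 = 11.
Any cover uses at least 2 routes; among all covering selections none totals below 11.

11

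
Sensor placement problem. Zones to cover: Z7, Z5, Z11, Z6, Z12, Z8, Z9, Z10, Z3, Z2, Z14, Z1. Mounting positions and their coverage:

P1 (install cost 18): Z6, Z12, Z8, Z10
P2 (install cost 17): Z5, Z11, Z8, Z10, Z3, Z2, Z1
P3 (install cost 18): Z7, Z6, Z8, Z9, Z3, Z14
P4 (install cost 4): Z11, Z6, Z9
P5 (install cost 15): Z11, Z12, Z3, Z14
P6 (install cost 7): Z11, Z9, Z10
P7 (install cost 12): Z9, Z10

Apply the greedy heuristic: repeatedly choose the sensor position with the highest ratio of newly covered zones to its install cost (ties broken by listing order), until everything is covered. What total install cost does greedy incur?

54

Pick 1: P4 adds 3 new (Z11, Z6, Z9) at install cost 4 (ratio 3/4).
Pick 2: P2 adds 6 new (Z5, Z8, Z10, Z3, Z2, Z1) at install cost 17 (ratio 6/17).
Pick 3: P5 adds 2 new (Z12, Z14) at install cost 15 (ratio 2/15).
Pick 4: P3 adds 1 new (Z7) at install cost 18 (ratio 1/18).
Greedy total install cost: 4 + 17 + 15 + 18 = 54. (The true optimum is 50, so greedy overshoots here.)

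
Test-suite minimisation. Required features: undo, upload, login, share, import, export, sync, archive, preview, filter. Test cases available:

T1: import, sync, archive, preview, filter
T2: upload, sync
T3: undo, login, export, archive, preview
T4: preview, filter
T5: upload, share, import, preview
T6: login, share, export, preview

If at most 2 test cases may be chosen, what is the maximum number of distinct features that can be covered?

Choosing T1, T3 covers {undo, login, import, export, sync, archive, preview, filter} — 8 features.
No choice of 2 test cases does better; here upload, share are left uncovered.

8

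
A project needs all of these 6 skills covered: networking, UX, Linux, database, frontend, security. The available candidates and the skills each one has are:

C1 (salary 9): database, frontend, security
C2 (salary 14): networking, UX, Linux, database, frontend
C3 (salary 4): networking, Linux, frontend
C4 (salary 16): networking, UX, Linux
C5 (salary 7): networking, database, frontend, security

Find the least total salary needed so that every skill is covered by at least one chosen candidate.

21

C2, C5 cover every skill at salary 14 + 7 = 21.
Any cover uses at least 2 candidates; among all covering selections none totals below 21.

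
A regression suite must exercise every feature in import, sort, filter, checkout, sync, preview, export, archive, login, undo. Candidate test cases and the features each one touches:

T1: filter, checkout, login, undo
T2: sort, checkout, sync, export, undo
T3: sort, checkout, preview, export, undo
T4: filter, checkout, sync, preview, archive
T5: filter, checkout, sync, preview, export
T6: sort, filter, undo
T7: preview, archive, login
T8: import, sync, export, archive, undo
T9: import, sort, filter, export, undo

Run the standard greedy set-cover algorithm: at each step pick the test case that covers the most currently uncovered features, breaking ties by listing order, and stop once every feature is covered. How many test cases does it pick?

Pick 1: T2 covers 5 new features (sort, checkout, sync, export, undo).
Pick 2: T4 covers 3 new features (filter, preview, archive).
Pick 3: T1 covers 1 new features (login).
Pick 4: T8 covers 1 new features (import).
Greedy uses 4 test cases. (The true minimum is 3.)

4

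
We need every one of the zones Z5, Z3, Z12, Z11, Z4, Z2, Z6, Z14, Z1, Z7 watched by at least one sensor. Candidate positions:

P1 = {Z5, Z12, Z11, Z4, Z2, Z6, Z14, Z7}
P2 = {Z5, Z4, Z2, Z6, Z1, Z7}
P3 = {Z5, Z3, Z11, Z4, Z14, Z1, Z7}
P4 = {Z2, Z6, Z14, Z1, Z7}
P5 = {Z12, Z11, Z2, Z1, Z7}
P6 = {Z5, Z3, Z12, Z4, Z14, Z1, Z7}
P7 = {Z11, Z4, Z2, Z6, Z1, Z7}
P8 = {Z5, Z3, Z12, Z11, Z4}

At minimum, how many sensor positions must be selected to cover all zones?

2

P1, P3 together cover {Z5, Z3, Z12, Z11, Z4, Z2, Z6, Z14, Z1, Z7} — every zone.
No single sensor position contains all 10 zones, so 2 is optimal.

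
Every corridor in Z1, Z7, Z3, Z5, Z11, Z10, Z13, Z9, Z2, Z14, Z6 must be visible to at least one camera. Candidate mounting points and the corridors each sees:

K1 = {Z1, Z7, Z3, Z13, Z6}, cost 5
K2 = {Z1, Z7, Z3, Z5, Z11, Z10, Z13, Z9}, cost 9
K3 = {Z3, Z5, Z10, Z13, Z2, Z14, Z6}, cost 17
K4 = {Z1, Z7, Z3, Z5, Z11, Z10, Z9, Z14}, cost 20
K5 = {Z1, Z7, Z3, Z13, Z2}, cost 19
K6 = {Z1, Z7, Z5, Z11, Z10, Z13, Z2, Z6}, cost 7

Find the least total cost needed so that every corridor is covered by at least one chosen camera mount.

26

K2, K3 cover every corridor at cost 9 + 17 = 26.
Any cover uses at least 2 camera mounts; among all covering selections none totals below 26.
Greedy by coverage-per-cost would pick K6, K2, K3 for 33 — worse than the optimum 26.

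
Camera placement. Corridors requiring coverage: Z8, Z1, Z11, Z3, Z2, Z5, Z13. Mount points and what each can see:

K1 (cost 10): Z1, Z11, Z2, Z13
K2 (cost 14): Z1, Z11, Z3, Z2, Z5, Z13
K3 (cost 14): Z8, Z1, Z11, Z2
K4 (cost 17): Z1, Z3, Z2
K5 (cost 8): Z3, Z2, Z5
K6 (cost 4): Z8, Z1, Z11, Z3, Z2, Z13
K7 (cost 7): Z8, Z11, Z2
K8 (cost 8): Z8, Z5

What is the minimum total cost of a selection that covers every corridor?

12

K5, K6 cover every corridor at cost 8 + 4 = 12.
Any cover uses at least 2 camera mounts; among all covering selections none totals below 12.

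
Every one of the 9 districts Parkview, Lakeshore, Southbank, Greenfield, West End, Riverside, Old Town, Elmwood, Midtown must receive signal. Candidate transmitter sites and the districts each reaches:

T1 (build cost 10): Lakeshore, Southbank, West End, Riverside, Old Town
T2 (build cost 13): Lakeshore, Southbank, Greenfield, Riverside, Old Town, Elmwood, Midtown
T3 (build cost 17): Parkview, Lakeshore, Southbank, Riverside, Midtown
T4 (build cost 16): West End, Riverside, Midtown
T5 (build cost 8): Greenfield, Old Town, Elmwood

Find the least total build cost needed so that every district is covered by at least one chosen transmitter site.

35

T1, T3, T5 cover every district at build cost 10 + 17 + 8 = 35.
Any cover uses at least 3 transmitter sites; among all covering selections none totals below 35.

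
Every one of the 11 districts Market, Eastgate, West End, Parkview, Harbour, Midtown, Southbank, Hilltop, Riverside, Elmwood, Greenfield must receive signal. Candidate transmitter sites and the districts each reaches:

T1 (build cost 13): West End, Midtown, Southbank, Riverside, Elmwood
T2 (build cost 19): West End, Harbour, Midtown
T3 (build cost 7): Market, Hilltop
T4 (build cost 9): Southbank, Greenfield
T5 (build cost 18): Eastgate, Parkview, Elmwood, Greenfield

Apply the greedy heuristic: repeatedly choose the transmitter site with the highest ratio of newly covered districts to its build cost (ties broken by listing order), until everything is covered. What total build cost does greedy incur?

Pick 1: T1 adds 5 new (West End, Midtown, Southbank, Riverside, Elmwood) at build cost 13 (ratio 5/13).
Pick 2: T3 adds 2 new (Market, Hilltop) at build cost 7 (ratio 2/7).
Pick 3: T5 adds 3 new (Eastgate, Parkview, Greenfield) at build cost 18 (ratio 3/18).
Pick 4: T2 adds 1 new (Harbour) at build cost 19 (ratio 1/19).
Greedy total build cost: 13 + 7 + 18 + 19 = 57.

57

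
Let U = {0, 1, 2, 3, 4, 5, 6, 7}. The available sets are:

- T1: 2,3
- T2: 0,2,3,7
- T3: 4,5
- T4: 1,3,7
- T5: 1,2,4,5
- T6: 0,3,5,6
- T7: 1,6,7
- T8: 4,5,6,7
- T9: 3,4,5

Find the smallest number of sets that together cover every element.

T2, T3, T7 together cover {0, 1, 2, 3, 4, 5, 6, 7} — every element.
No 2 of the 9 sets cover everything (all 36 pairs fall short), so 3 is minimum.

3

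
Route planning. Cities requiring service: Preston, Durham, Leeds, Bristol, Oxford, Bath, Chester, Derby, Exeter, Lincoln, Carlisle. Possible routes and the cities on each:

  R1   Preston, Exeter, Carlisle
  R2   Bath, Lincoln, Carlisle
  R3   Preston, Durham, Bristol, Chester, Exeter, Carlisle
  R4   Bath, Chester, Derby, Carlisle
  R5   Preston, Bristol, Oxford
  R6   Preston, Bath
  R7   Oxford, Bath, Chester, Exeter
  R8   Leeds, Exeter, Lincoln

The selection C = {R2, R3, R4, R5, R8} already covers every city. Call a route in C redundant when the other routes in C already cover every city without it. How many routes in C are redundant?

Drop R2: the rest still cover every city — redundant.
Drop R3: Durham uncovered — not redundant.
Drop R4: Derby uncovered — not redundant.
Drop R5: Oxford uncovered — not redundant.
Drop R8: Leeds uncovered — not redundant.
1 redundant: R2.

1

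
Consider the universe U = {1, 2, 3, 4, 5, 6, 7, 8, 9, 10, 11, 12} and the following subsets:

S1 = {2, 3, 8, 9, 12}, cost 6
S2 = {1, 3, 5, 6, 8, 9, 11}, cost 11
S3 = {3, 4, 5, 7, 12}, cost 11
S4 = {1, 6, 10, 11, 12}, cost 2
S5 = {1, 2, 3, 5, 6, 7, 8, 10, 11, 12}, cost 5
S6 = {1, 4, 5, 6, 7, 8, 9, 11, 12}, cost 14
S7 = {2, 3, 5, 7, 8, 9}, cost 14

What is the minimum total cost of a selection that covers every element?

19

S5, S6 cover every element at cost 5 + 14 = 19.
Any cover uses at least 2 sets; among all covering selections none totals below 19.
Greedy by coverage-per-cost would pick S4, S5, S1, S3 for 24 — worse than the optimum 19.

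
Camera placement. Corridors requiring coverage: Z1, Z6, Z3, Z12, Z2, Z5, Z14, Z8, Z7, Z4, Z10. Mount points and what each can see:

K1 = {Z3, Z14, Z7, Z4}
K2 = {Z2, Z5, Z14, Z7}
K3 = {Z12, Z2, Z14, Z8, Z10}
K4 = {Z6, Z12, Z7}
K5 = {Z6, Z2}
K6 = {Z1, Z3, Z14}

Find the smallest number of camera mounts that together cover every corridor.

K1, K2, K3, K4, K6 together cover {Z1, Z6, Z3, Z12, Z2, Z5, Z14, Z8, Z7, Z4, Z10} — every corridor.
No 4 of the 6 camera mounts cover everything (all 15 size-4 selections fall short), so 5 is minimum.

5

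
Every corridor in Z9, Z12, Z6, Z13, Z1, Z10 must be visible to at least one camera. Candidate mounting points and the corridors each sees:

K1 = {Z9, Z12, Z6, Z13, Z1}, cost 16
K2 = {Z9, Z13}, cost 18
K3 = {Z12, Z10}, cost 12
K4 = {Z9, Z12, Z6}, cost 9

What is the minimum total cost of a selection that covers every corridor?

K1, K3 cover every corridor at cost 16 + 12 = 28.
Any cover uses at least 2 camera mounts; among all covering selections none totals below 28.
Greedy by coverage-per-cost would pick K4, K1, K3 for 37 — worse than the optimum 28.

28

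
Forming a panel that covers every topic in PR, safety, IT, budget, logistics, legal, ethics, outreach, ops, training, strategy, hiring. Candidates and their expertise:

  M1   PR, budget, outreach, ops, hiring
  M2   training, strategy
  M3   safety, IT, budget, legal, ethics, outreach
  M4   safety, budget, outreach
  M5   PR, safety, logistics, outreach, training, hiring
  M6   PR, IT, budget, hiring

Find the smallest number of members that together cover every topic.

4

M1, M2, M3, M5 together cover {PR, safety, IT, budget, logistics, legal, ethics, outreach, ops, training, strategy, hiring} — every topic.
No 3 of the 6 members cover everything (all 20 triples fall short), so 4 is minimum.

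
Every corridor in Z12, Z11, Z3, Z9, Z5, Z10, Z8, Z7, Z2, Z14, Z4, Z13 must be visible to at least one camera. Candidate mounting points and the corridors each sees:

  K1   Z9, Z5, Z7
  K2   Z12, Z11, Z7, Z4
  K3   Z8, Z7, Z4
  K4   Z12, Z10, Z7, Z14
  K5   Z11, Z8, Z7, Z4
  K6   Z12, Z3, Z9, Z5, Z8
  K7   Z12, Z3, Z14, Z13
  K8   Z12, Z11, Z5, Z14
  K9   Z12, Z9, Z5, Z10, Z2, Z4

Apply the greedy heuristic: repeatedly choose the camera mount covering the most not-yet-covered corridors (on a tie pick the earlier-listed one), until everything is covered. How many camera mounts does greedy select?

Pick 1: K9 covers 6 new corridors (Z12, Z9, Z5, Z10, Z2, Z4).
Pick 2: K5 covers 3 new corridors (Z11, Z8, Z7).
Pick 3: K7 covers 3 new corridors (Z3, Z14, Z13).
Greedy uses 3 camera mounts.

3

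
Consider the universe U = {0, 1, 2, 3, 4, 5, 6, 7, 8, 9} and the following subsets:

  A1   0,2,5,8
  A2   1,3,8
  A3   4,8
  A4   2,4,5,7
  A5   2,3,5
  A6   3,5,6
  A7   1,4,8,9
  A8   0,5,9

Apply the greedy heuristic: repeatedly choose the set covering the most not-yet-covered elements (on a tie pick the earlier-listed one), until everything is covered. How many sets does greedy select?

4

Pick 1: A1 covers 4 new elements (0, 2, 5, 8).
Pick 2: A7 covers 3 new elements (1, 4, 9).
Pick 3: A6 covers 2 new elements (3, 6).
Pick 4: A4 covers 1 new elements (7).
Greedy uses 4 sets.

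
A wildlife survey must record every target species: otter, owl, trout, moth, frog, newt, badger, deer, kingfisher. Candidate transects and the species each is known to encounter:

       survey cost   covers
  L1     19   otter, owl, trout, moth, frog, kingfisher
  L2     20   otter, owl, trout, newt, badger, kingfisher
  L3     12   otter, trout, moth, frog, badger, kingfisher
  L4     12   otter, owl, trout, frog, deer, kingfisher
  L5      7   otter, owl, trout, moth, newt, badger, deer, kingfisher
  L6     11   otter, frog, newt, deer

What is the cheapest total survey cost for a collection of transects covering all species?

18

L5, L6 cover every species at survey cost 7 + 11 = 18.
Any cover uses at least 2 transects; among all covering selections none totals below 18.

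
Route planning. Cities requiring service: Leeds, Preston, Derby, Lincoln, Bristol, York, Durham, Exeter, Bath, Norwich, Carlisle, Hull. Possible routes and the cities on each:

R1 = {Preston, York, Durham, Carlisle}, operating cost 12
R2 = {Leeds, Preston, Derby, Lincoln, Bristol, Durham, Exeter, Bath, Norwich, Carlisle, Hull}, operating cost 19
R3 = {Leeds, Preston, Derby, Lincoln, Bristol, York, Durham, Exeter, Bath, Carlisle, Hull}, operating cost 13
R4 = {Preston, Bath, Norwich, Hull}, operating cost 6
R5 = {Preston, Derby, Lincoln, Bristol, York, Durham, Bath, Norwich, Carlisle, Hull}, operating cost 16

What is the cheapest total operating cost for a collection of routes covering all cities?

R3, R4 cover every city at operating cost 13 + 6 = 19.
Any cover uses at least 2 routes; among all covering selections none totals below 19.

19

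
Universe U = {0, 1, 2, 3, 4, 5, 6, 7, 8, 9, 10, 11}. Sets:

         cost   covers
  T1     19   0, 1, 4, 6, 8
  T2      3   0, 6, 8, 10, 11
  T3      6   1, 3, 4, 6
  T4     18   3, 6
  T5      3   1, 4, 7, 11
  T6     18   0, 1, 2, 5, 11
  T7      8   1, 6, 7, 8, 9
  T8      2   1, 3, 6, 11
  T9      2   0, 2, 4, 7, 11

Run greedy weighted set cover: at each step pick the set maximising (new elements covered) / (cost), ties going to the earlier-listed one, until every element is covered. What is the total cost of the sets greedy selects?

Pick 1: T9 adds 5 new (0, 2, 4, 7, 11) at cost 2 (ratio 5/2).
Pick 2: T8 adds 3 new (1, 3, 6) at cost 2 (ratio 3/2).
Pick 3: T2 adds 2 new (8, 10) at cost 3 (ratio 2/3).
Pick 4: T7 adds 1 new (9) at cost 8 (ratio 1/8).
Pick 5: T6 adds 1 new (5) at cost 18 (ratio 1/18).
Greedy total cost: 2 + 2 + 3 + 8 + 18 = 33.

33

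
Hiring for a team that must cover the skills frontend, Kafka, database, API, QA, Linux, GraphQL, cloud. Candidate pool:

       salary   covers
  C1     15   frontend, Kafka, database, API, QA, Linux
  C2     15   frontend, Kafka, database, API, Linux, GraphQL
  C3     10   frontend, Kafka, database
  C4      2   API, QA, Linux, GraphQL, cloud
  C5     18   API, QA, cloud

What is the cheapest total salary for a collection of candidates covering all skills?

C3, C4 cover every skill at salary 10 + 2 = 12.
Any cover uses at least 2 candidates; among all covering selections none totals below 12.

12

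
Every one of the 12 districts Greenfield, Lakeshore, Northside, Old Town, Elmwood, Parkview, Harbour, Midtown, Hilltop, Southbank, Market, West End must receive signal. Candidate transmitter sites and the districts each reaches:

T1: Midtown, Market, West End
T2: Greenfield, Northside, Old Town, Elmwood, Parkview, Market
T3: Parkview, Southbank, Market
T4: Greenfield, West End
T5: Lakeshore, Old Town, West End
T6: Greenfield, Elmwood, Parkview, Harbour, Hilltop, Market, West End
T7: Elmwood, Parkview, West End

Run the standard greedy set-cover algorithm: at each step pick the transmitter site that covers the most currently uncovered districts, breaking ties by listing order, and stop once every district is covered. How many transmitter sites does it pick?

5

Pick 1: T6 covers 7 new districts (Greenfield, Elmwood, Parkview, Harbour, Hilltop, Market, West End).
Pick 2: T2 covers 2 new districts (Northside, Old Town).
Pick 3: T1 covers 1 new districts (Midtown).
Pick 4: T3 covers 1 new districts (Southbank).
Pick 5: T5 covers 1 new districts (Lakeshore).
Greedy uses 5 transmitter sites.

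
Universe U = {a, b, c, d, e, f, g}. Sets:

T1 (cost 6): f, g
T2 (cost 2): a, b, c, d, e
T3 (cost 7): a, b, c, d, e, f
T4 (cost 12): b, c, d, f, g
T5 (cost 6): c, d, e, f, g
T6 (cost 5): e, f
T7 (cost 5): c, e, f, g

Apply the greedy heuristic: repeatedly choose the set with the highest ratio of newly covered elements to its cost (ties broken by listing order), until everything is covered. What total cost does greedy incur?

7

Pick 1: T2 adds 5 new (a, b, c, d, e) at cost 2 (ratio 5/2).
Pick 2: T7 adds 2 new (f, g) at cost 5 (ratio 2/5).
Greedy total cost: 2 + 5 = 7.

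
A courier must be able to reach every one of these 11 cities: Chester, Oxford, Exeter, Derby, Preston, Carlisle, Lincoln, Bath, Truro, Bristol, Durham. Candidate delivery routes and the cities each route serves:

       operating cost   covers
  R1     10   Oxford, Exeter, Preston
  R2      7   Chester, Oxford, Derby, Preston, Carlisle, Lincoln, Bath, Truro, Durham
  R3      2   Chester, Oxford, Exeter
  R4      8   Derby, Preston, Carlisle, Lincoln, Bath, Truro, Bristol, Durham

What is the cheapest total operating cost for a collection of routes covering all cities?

R3, R4 cover every city at operating cost 2 + 8 = 10.
Any cover uses at least 2 routes; among all covering selections none totals below 10.

10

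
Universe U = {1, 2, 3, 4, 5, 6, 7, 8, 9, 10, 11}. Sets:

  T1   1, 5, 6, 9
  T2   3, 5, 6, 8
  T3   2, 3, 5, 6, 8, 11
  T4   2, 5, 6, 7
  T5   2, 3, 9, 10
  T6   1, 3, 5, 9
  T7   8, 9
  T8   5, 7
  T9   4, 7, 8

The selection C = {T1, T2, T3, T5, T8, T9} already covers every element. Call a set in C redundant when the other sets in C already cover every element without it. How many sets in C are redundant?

Drop T1: 1 uncovered — not redundant.
Drop T2: the rest still cover every element — redundant.
Drop T3: 11 uncovered — not redundant.
Drop T5: 10 uncovered — not redundant.
Drop T8: the rest still cover every element — redundant.
Drop T9: 4 uncovered — not redundant.
2 redundant: T2, T8.

2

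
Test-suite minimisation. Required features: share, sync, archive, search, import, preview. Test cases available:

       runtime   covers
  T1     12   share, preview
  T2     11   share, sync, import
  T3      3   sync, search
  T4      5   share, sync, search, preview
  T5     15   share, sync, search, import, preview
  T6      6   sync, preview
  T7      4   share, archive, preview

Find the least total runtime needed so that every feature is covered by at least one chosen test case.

18

T2, T3, T7 cover every feature at runtime 11 + 3 + 4 = 18.
Any cover uses at least 2 test cases; among all covering selections none totals below 18.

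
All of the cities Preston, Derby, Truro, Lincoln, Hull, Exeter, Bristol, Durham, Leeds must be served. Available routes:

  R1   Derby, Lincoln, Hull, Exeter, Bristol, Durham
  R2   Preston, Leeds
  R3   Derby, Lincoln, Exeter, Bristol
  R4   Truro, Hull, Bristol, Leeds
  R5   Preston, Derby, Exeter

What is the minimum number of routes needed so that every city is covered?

R1, R2, R4 together cover {Preston, Derby, Truro, Lincoln, Hull, Exeter, Bristol, Durham, Leeds} — every city.
No 2 of the 5 routes cover everything (all 10 pairs fall short), so 3 is minimum.

3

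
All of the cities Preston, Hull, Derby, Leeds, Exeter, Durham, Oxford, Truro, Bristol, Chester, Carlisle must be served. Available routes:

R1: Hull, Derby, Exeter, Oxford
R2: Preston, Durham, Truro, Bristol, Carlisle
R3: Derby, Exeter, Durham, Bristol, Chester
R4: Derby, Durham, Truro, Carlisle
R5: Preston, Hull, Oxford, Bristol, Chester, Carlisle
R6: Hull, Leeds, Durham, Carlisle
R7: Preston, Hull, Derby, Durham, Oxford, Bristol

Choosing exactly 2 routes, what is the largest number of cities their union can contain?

Choosing R1, R2 covers {Preston, Hull, Derby, Exeter, Durham, Oxford, Truro, Bristol, Carlisle} — 9 cities.
No choice of 2 routes does better; here Leeds, Chester are left uncovered.

9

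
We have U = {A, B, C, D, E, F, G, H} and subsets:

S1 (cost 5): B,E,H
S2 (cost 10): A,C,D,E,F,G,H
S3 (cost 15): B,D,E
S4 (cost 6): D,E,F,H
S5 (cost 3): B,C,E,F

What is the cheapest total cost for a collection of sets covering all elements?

S2, S5 cover every element at cost 10 + 3 = 13.
Any cover uses at least 2 sets; among all covering selections none totals below 13.

13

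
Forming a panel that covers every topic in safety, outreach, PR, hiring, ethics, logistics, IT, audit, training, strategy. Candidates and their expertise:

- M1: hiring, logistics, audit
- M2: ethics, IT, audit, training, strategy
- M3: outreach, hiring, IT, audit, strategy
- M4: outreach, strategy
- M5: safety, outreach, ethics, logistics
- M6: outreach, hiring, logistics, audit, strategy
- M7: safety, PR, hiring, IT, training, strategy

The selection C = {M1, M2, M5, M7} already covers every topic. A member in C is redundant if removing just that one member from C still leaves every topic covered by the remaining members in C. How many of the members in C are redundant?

Drop M1: the rest still cover every topic — redundant.
Drop M2: the rest still cover every topic — redundant.
Drop M5: outreach uncovered — not redundant.
Drop M7: PR uncovered — not redundant.
2 redundant: M1, M2.

2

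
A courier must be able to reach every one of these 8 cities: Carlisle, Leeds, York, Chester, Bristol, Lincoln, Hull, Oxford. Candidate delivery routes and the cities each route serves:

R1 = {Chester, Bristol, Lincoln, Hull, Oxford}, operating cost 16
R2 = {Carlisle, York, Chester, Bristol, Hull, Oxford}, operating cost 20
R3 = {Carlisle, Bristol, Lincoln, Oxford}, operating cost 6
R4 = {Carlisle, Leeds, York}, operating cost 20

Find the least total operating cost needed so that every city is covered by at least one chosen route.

36

R1, R4 cover every city at operating cost 16 + 20 = 36.
Any cover uses at least 2 routes; among all covering selections none totals below 36.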